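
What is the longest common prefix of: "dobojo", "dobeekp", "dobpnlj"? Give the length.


Words: dobojo, dobeekp, dobpnlj
  Position 0: all 'd' => match
  Position 1: all 'o' => match
  Position 2: all 'b' => match
  Position 3: ('o', 'e', 'p') => mismatch, stop
LCP = "dob" (length 3)

3


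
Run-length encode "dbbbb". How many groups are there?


Input: dbbbb
Scanning for consecutive runs:
  Group 1: 'd' x 1 (positions 0-0)
  Group 2: 'b' x 4 (positions 1-4)
Total groups: 2

2


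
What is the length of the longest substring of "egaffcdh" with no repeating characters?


Input: "egaffcdh"
Sliding window (track last position of each char):
  Position 0 ('e'): window [0,0] length 1 -- new best
  Position 1 ('g'): window [0,1] length 2 -- new best
  Position 2 ('a'): window [0,2] length 3 -- new best
  Position 3 ('f'): window [0,3] length 4 -- new best
  Position 4 ('f'): repeat (last at 3), move window start to 4
  Position 4 ('f'): window [4,4] length 1
  Position 5 ('c'): window [4,5] length 2
  Position 6 ('d'): window [4,6] length 3
  Position 7 ('h'): window [4,7] length 4
Longest substring with no repeats: "egaf" with length 4

4


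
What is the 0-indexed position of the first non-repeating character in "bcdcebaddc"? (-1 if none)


Input: bcdcebaddc
Character frequencies:
  'a': 1
  'b': 2
  'c': 3
  'd': 3
  'e': 1
Scanning left to right for freq == 1:
  Position 0 ('b'): freq=2, skip
  Position 1 ('c'): freq=3, skip
  Position 2 ('d'): freq=3, skip
  Position 3 ('c'): freq=3, skip
  Position 4 ('e'): unique! => answer = 4

4


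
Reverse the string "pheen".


Input: pheen
Reading characters right to left:
  Position 4: 'n'
  Position 3: 'e'
  Position 2: 'e'
  Position 1: 'h'
  Position 0: 'p'
Reversed: neehp

neehp


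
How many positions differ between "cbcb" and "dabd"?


Comparing "cbcb" and "dabd" position by position:
  Position 0: 'c' vs 'd' => DIFFER
  Position 1: 'b' vs 'a' => DIFFER
  Position 2: 'c' vs 'b' => DIFFER
  Position 3: 'b' vs 'd' => DIFFER
Positions that differ: 4

4


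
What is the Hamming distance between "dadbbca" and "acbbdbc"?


Comparing "dadbbca" and "acbbdbc" position by position:
  Position 0: 'd' vs 'a' => differ
  Position 1: 'a' vs 'c' => differ
  Position 2: 'd' vs 'b' => differ
  Position 3: 'b' vs 'b' => same
  Position 4: 'b' vs 'd' => differ
  Position 5: 'c' vs 'b' => differ
  Position 6: 'a' vs 'c' => differ
Total differences (Hamming distance): 6

6


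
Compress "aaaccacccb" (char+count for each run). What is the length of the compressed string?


Input: aaaccacccb
Runs:
  'a' x 3 => "a3"
  'c' x 2 => "c2"
  'a' x 1 => "a1"
  'c' x 3 => "c3"
  'b' x 1 => "b1"
Compressed: "a3c2a1c3b1"
Compressed length: 10

10


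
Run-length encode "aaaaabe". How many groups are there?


Input: aaaaabe
Scanning for consecutive runs:
  Group 1: 'a' x 5 (positions 0-4)
  Group 2: 'b' x 1 (positions 5-5)
  Group 3: 'e' x 1 (positions 6-6)
Total groups: 3

3


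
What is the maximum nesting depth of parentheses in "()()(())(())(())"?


Input: "()()(())(())(())"
Tracking depth:
  Position 0 '(': depth becomes 1
  Position 1 ')': depth becomes 0
  Position 2 '(': depth becomes 1
  Position 3 ')': depth becomes 0
  Position 4 '(': depth becomes 1
  Position 5 '(': depth becomes 2
  Position 6 ')': depth becomes 1
  Position 7 ')': depth becomes 0
  Position 8 '(': depth becomes 1
  Position 9 '(': depth becomes 2
  Position 10 ')': depth becomes 1
  Position 11 ')': depth becomes 0
  Position 12 '(': depth becomes 1
  Position 13 '(': depth becomes 2
  Position 14 ')': depth becomes 1
  Position 15 ')': depth becomes 0
Maximum depth reached: 2

2


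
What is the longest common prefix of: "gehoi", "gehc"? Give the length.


Words: gehoi, gehc
  Position 0: all 'g' => match
  Position 1: all 'e' => match
  Position 2: all 'h' => match
  Position 3: ('o', 'c') => mismatch, stop
LCP = "geh" (length 3)

3


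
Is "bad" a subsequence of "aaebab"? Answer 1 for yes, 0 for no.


Check if "bad" is a subsequence of "aaebab"
Greedy scan:
  Position 0 ('a'): no match needed
  Position 1 ('a'): no match needed
  Position 2 ('e'): no match needed
  Position 3 ('b'): matches sub[0] = 'b'
  Position 4 ('a'): matches sub[1] = 'a'
  Position 5 ('b'): no match needed
Only matched 2/3 characters => not a subsequence

0


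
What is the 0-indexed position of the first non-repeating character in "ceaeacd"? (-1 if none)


Input: ceaeacd
Character frequencies:
  'a': 2
  'c': 2
  'd': 1
  'e': 2
Scanning left to right for freq == 1:
  Position 0 ('c'): freq=2, skip
  Position 1 ('e'): freq=2, skip
  Position 2 ('a'): freq=2, skip
  Position 3 ('e'): freq=2, skip
  Position 4 ('a'): freq=2, skip
  Position 5 ('c'): freq=2, skip
  Position 6 ('d'): unique! => answer = 6

6


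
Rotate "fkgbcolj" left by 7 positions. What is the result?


Input: "fkgbcolj", rotate left by 7
First 7 characters: "fkgbcol"
Remaining characters: "j"
Concatenate remaining + first: "j" + "fkgbcol" = "jfkgbcol"

jfkgbcol


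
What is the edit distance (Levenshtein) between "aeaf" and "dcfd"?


Computing edit distance: "aeaf" -> "dcfd"
DP table:
           d    c    f    d
      0    1    2    3    4
  a   1    1    2    3    4
  e   2    2    2    3    4
  a   3    3    3    3    4
  f   4    4    4    3    4
Edit distance = dp[4][4] = 4

4


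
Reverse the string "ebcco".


Input: ebcco
Reading characters right to left:
  Position 4: 'o'
  Position 3: 'c'
  Position 2: 'c'
  Position 1: 'b'
  Position 0: 'e'
Reversed: occbe

occbe


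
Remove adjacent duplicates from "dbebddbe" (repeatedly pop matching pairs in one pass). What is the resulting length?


Input: dbebddbe
Stack-based adjacent duplicate removal:
  Read 'd': push. Stack: d
  Read 'b': push. Stack: db
  Read 'e': push. Stack: dbe
  Read 'b': push. Stack: dbeb
  Read 'd': push. Stack: dbebd
  Read 'd': matches stack top 'd' => pop. Stack: dbeb
  Read 'b': matches stack top 'b' => pop. Stack: dbe
  Read 'e': matches stack top 'e' => pop. Stack: db
Final stack: "db" (length 2)

2


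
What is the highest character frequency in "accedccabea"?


Input: accedccabea
Character counts:
  'a': 3
  'b': 1
  'c': 4
  'd': 1
  'e': 2
Maximum frequency: 4

4


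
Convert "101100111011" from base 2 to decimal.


Input: "101100111011" in base 2
Positional expansion:
  Digit '1' (value 1) x 2^11 = 2048
  Digit '0' (value 0) x 2^10 = 0
  Digit '1' (value 1) x 2^9 = 512
  Digit '1' (value 1) x 2^8 = 256
  Digit '0' (value 0) x 2^7 = 0
  Digit '0' (value 0) x 2^6 = 0
  Digit '1' (value 1) x 2^5 = 32
  Digit '1' (value 1) x 2^4 = 16
  Digit '1' (value 1) x 2^3 = 8
  Digit '0' (value 0) x 2^2 = 0
  Digit '1' (value 1) x 2^1 = 2
  Digit '1' (value 1) x 2^0 = 1
Sum = 2875

2875


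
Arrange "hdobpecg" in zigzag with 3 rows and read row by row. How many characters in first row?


Zigzag "hdobpecg" into 3 rows:
Placing characters:
  'h' => row 0
  'd' => row 1
  'o' => row 2
  'b' => row 1
  'p' => row 0
  'e' => row 1
  'c' => row 2
  'g' => row 1
Rows:
  Row 0: "hp"
  Row 1: "dbeg"
  Row 2: "oc"
First row length: 2

2


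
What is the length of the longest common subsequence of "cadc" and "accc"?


LCS of "cadc" and "accc"
DP table:
           a    c    c    c
      0    0    0    0    0
  c   0    0    1    1    1
  a   0    1    1    1    1
  d   0    1    1    1    1
  c   0    1    2    2    2
LCS length = dp[4][4] = 2

2


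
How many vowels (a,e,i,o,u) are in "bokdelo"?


Input: bokdelo
Checking each character:
  'b' at position 0: consonant
  'o' at position 1: vowel (running total: 1)
  'k' at position 2: consonant
  'd' at position 3: consonant
  'e' at position 4: vowel (running total: 2)
  'l' at position 5: consonant
  'o' at position 6: vowel (running total: 3)
Total vowels: 3

3


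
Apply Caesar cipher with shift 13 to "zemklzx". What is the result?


Caesar cipher: shift "zemklzx" by 13
  'z' (pos 25) + 13 = pos 12 = 'm'
  'e' (pos 4) + 13 = pos 17 = 'r'
  'm' (pos 12) + 13 = pos 25 = 'z'
  'k' (pos 10) + 13 = pos 23 = 'x'
  'l' (pos 11) + 13 = pos 24 = 'y'
  'z' (pos 25) + 13 = pos 12 = 'm'
  'x' (pos 23) + 13 = pos 10 = 'k'
Result: mrzxymk

mrzxymk


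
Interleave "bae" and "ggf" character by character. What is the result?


Interleaving "bae" and "ggf":
  Position 0: 'b' from first, 'g' from second => "bg"
  Position 1: 'a' from first, 'g' from second => "ag"
  Position 2: 'e' from first, 'f' from second => "ef"
Result: bgagef

bgagef


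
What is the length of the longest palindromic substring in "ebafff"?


Input: "ebafff"
Checking substrings for palindromes:
  [3:6] "fff" (len 3) => palindrome
  [3:5] "ff" (len 2) => palindrome
  [4:6] "ff" (len 2) => palindrome
Longest palindromic substring: "fff" with length 3

3


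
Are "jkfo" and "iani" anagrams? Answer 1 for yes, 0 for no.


Strings: "jkfo", "iani"
Sorted first:  fjko
Sorted second: aiin
Differ at position 0: 'f' vs 'a' => not anagrams

0


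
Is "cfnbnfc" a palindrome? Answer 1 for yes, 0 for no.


Input: cfnbnfc
Reversed: cfnbnfc
  Compare pos 0 ('c') with pos 6 ('c'): match
  Compare pos 1 ('f') with pos 5 ('f'): match
  Compare pos 2 ('n') with pos 4 ('n'): match
Result: palindrome

1


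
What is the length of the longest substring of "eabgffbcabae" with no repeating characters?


Input: "eabgffbcabae"
Sliding window (track last position of each char):
  Position 0 ('e'): window [0,0] length 1 -- new best
  Position 1 ('a'): window [0,1] length 2 -- new best
  Position 2 ('b'): window [0,2] length 3 -- new best
  Position 3 ('g'): window [0,3] length 4 -- new best
  Position 4 ('f'): window [0,4] length 5 -- new best
  Position 5 ('f'): repeat (last at 4), move window start to 5
  Position 5 ('f'): window [5,5] length 1
  Position 6 ('b'): window [5,6] length 2
  Position 7 ('c'): window [5,7] length 3
  Position 8 ('a'): window [5,8] length 4
  Position 9 ('b'): repeat (last at 6), move window start to 7
  Position 9 ('b'): window [7,9] length 3
  Position 10 ('a'): repeat (last at 8), move window start to 9
  Position 10 ('a'): window [9,10] length 2
  Position 11 ('e'): window [9,11] length 3
Longest substring with no repeats: "eabgf" with length 5

5


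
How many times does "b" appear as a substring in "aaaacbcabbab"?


Searching for "b" in "aaaacbcabbab"
Scanning each position:
  Position 0: "a" => no
  Position 1: "a" => no
  Position 2: "a" => no
  Position 3: "a" => no
  Position 4: "c" => no
  Position 5: "b" => MATCH
  Position 6: "c" => no
  Position 7: "a" => no
  Position 8: "b" => MATCH
  Position 9: "b" => MATCH
  Position 10: "a" => no
  Position 11: "b" => MATCH
Total occurrences: 4

4


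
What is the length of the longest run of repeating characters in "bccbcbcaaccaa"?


Input: "bccbcbcaaccaa"
Scanning for longest run:
  Position 1 ('c'): new char, reset run to 1
  Position 2 ('c'): continues run of 'c', length=2
  Position 3 ('b'): new char, reset run to 1
  Position 4 ('c'): new char, reset run to 1
  Position 5 ('b'): new char, reset run to 1
  Position 6 ('c'): new char, reset run to 1
  Position 7 ('a'): new char, reset run to 1
  Position 8 ('a'): continues run of 'a', length=2
  Position 9 ('c'): new char, reset run to 1
  Position 10 ('c'): continues run of 'c', length=2
  Position 11 ('a'): new char, reset run to 1
  Position 12 ('a'): continues run of 'a', length=2
Longest run: 'c' with length 2

2


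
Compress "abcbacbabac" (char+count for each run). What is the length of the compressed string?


Input: abcbacbabac
Runs:
  'a' x 1 => "a1"
  'b' x 1 => "b1"
  'c' x 1 => "c1"
  'b' x 1 => "b1"
  'a' x 1 => "a1"
  'c' x 1 => "c1"
  'b' x 1 => "b1"
  'a' x 1 => "a1"
  'b' x 1 => "b1"
  'a' x 1 => "a1"
  'c' x 1 => "c1"
Compressed: "a1b1c1b1a1c1b1a1b1a1c1"
Compressed length: 22

22


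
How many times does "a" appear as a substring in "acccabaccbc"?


Searching for "a" in "acccabaccbc"
Scanning each position:
  Position 0: "a" => MATCH
  Position 1: "c" => no
  Position 2: "c" => no
  Position 3: "c" => no
  Position 4: "a" => MATCH
  Position 5: "b" => no
  Position 6: "a" => MATCH
  Position 7: "c" => no
  Position 8: "c" => no
  Position 9: "b" => no
  Position 10: "c" => no
Total occurrences: 3

3


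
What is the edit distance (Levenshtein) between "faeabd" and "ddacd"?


Computing edit distance: "faeabd" -> "ddacd"
DP table:
           d    d    a    c    d
      0    1    2    3    4    5
  f   1    1    2    3    4    5
  a   2    2    2    2    3    4
  e   3    3    3    3    3    4
  a   4    4    4    3    4    4
  b   5    5    5    4    4    5
  d   6    5    5    5    5    4
Edit distance = dp[6][5] = 4

4


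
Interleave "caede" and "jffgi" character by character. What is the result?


Interleaving "caede" and "jffgi":
  Position 0: 'c' from first, 'j' from second => "cj"
  Position 1: 'a' from first, 'f' from second => "af"
  Position 2: 'e' from first, 'f' from second => "ef"
  Position 3: 'd' from first, 'g' from second => "dg"
  Position 4: 'e' from first, 'i' from second => "ei"
Result: cjafefdgei

cjafefdgei


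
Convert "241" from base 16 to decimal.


Input: "241" in base 16
Positional expansion:
  Digit '2' (value 2) x 16^2 = 512
  Digit '4' (value 4) x 16^1 = 64
  Digit '1' (value 1) x 16^0 = 1
Sum = 577

577


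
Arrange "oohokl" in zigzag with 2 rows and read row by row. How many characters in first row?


Zigzag "oohokl" into 2 rows:
Placing characters:
  'o' => row 0
  'o' => row 1
  'h' => row 0
  'o' => row 1
  'k' => row 0
  'l' => row 1
Rows:
  Row 0: "ohk"
  Row 1: "ool"
First row length: 3

3


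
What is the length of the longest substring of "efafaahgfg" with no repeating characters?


Input: "efafaahgfg"
Sliding window (track last position of each char):
  Position 0 ('e'): window [0,0] length 1 -- new best
  Position 1 ('f'): window [0,1] length 2 -- new best
  Position 2 ('a'): window [0,2] length 3 -- new best
  Position 3 ('f'): repeat (last at 1), move window start to 2
  Position 3 ('f'): window [2,3] length 2
  Position 4 ('a'): repeat (last at 2), move window start to 3
  Position 4 ('a'): window [3,4] length 2
  Position 5 ('a'): repeat (last at 4), move window start to 5
  Position 5 ('a'): window [5,5] length 1
  Position 6 ('h'): window [5,6] length 2
  Position 7 ('g'): window [5,7] length 3
  Position 8 ('f'): window [5,8] length 4 -- new best
  Position 9 ('g'): repeat (last at 7), move window start to 8
  Position 9 ('g'): window [8,9] length 2
Longest substring with no repeats: "ahgf" with length 4

4


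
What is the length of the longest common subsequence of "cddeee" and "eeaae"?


LCS of "cddeee" and "eeaae"
DP table:
           e    e    a    a    e
      0    0    0    0    0    0
  c   0    0    0    0    0    0
  d   0    0    0    0    0    0
  d   0    0    0    0    0    0
  e   0    1    1    1    1    1
  e   0    1    2    2    2    2
  e   0    1    2    2    2    3
LCS length = dp[6][5] = 3

3


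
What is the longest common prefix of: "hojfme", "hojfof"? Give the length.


Words: hojfme, hojfof
  Position 0: all 'h' => match
  Position 1: all 'o' => match
  Position 2: all 'j' => match
  Position 3: all 'f' => match
  Position 4: ('m', 'o') => mismatch, stop
LCP = "hojf" (length 4)

4


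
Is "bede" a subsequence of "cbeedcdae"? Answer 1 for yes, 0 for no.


Check if "bede" is a subsequence of "cbeedcdae"
Greedy scan:
  Position 0 ('c'): no match needed
  Position 1 ('b'): matches sub[0] = 'b'
  Position 2 ('e'): matches sub[1] = 'e'
  Position 3 ('e'): no match needed
  Position 4 ('d'): matches sub[2] = 'd'
  Position 5 ('c'): no match needed
  Position 6 ('d'): no match needed
  Position 7 ('a'): no match needed
  Position 8 ('e'): matches sub[3] = 'e'
All 4 characters matched => is a subsequence

1


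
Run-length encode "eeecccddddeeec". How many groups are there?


Input: eeecccddddeeec
Scanning for consecutive runs:
  Group 1: 'e' x 3 (positions 0-2)
  Group 2: 'c' x 3 (positions 3-5)
  Group 3: 'd' x 4 (positions 6-9)
  Group 4: 'e' x 3 (positions 10-12)
  Group 5: 'c' x 1 (positions 13-13)
Total groups: 5

5


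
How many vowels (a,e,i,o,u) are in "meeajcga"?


Input: meeajcga
Checking each character:
  'm' at position 0: consonant
  'e' at position 1: vowel (running total: 1)
  'e' at position 2: vowel (running total: 2)
  'a' at position 3: vowel (running total: 3)
  'j' at position 4: consonant
  'c' at position 5: consonant
  'g' at position 6: consonant
  'a' at position 7: vowel (running total: 4)
Total vowels: 4

4


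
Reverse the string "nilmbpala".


Input: nilmbpala
Reading characters right to left:
  Position 8: 'a'
  Position 7: 'l'
  Position 6: 'a'
  Position 5: 'p'
  Position 4: 'b'
  Position 3: 'm'
  Position 2: 'l'
  Position 1: 'i'
  Position 0: 'n'
Reversed: alapbmlin

alapbmlin


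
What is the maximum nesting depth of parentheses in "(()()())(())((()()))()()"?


Input: "(()()())(())((()()))()()"
Tracking depth:
  Position 0 '(': depth becomes 1
  Position 1 '(': depth becomes 2
  Position 2 ')': depth becomes 1
  Position 3 '(': depth becomes 2
  Position 4 ')': depth becomes 1
  Position 5 '(': depth becomes 2
  Position 6 ')': depth becomes 1
  Position 7 ')': depth becomes 0
  Position 8 '(': depth becomes 1
  Position 9 '(': depth becomes 2
  Position 10 ')': depth becomes 1
  Position 11 ')': depth becomes 0
  Position 12 '(': depth becomes 1
  Position 13 '(': depth becomes 2
  Position 14 '(': depth becomes 3
  Position 15 ')': depth becomes 2
  Position 16 '(': depth becomes 3
  Position 17 ')': depth becomes 2
  Position 18 ')': depth becomes 1
  Position 19 ')': depth becomes 0
  Position 20 '(': depth becomes 1
  Position 21 ')': depth becomes 0
  Position 22 '(': depth becomes 1
  Position 23 ')': depth becomes 0
Maximum depth reached: 3

3


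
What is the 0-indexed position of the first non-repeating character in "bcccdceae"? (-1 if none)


Input: bcccdceae
Character frequencies:
  'a': 1
  'b': 1
  'c': 4
  'd': 1
  'e': 2
Scanning left to right for freq == 1:
  Position 0 ('b'): unique! => answer = 0

0


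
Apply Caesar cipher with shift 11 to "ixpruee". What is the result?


Caesar cipher: shift "ixpruee" by 11
  'i' (pos 8) + 11 = pos 19 = 't'
  'x' (pos 23) + 11 = pos 8 = 'i'
  'p' (pos 15) + 11 = pos 0 = 'a'
  'r' (pos 17) + 11 = pos 2 = 'c'
  'u' (pos 20) + 11 = pos 5 = 'f'
  'e' (pos 4) + 11 = pos 15 = 'p'
  'e' (pos 4) + 11 = pos 15 = 'p'
Result: tiacfpp

tiacfpp


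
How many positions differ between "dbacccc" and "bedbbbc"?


Comparing "dbacccc" and "bedbbbc" position by position:
  Position 0: 'd' vs 'b' => DIFFER
  Position 1: 'b' vs 'e' => DIFFER
  Position 2: 'a' vs 'd' => DIFFER
  Position 3: 'c' vs 'b' => DIFFER
  Position 4: 'c' vs 'b' => DIFFER
  Position 5: 'c' vs 'b' => DIFFER
  Position 6: 'c' vs 'c' => same
Positions that differ: 6

6


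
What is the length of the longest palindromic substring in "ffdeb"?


Input: "ffdeb"
Checking substrings for palindromes:
  [0:2] "ff" (len 2) => palindrome
Longest palindromic substring: "ff" with length 2

2


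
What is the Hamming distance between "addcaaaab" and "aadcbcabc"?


Comparing "addcaaaab" and "aadcbcabc" position by position:
  Position 0: 'a' vs 'a' => same
  Position 1: 'd' vs 'a' => differ
  Position 2: 'd' vs 'd' => same
  Position 3: 'c' vs 'c' => same
  Position 4: 'a' vs 'b' => differ
  Position 5: 'a' vs 'c' => differ
  Position 6: 'a' vs 'a' => same
  Position 7: 'a' vs 'b' => differ
  Position 8: 'b' vs 'c' => differ
Total differences (Hamming distance): 5

5


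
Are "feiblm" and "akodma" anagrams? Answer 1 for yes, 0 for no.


Strings: "feiblm", "akodma"
Sorted first:  befilm
Sorted second: aadkmo
Differ at position 0: 'b' vs 'a' => not anagrams

0


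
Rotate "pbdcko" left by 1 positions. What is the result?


Input: "pbdcko", rotate left by 1
First 1 characters: "p"
Remaining characters: "bdcko"
Concatenate remaining + first: "bdcko" + "p" = "bdckop"

bdckop


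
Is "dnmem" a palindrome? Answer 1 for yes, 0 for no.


Input: dnmem
Reversed: memnd
  Compare pos 0 ('d') with pos 4 ('m'): MISMATCH
  Compare pos 1 ('n') with pos 3 ('e'): MISMATCH
Result: not a palindrome

0


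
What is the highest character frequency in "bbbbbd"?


Input: bbbbbd
Character counts:
  'b': 5
  'd': 1
Maximum frequency: 5

5


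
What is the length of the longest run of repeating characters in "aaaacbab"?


Input: "aaaacbab"
Scanning for longest run:
  Position 1 ('a'): continues run of 'a', length=2
  Position 2 ('a'): continues run of 'a', length=3
  Position 3 ('a'): continues run of 'a', length=4
  Position 4 ('c'): new char, reset run to 1
  Position 5 ('b'): new char, reset run to 1
  Position 6 ('a'): new char, reset run to 1
  Position 7 ('b'): new char, reset run to 1
Longest run: 'a' with length 4

4


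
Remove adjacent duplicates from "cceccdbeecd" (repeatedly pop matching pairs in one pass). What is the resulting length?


Input: cceccdbeecd
Stack-based adjacent duplicate removal:
  Read 'c': push. Stack: c
  Read 'c': matches stack top 'c' => pop. Stack: (empty)
  Read 'e': push. Stack: e
  Read 'c': push. Stack: ec
  Read 'c': matches stack top 'c' => pop. Stack: e
  Read 'd': push. Stack: ed
  Read 'b': push. Stack: edb
  Read 'e': push. Stack: edbe
  Read 'e': matches stack top 'e' => pop. Stack: edb
  Read 'c': push. Stack: edbc
  Read 'd': push. Stack: edbcd
Final stack: "edbcd" (length 5)

5


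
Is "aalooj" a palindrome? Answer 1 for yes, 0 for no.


Input: aalooj
Reversed: joolaa
  Compare pos 0 ('a') with pos 5 ('j'): MISMATCH
  Compare pos 1 ('a') with pos 4 ('o'): MISMATCH
  Compare pos 2 ('l') with pos 3 ('o'): MISMATCH
Result: not a palindrome

0


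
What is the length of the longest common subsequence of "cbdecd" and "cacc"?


LCS of "cbdecd" and "cacc"
DP table:
           c    a    c    c
      0    0    0    0    0
  c   0    1    1    1    1
  b   0    1    1    1    1
  d   0    1    1    1    1
  e   0    1    1    1    1
  c   0    1    1    2    2
  d   0    1    1    2    2
LCS length = dp[6][4] = 2

2


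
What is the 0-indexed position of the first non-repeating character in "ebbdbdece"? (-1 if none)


Input: ebbdbdece
Character frequencies:
  'b': 3
  'c': 1
  'd': 2
  'e': 3
Scanning left to right for freq == 1:
  Position 0 ('e'): freq=3, skip
  Position 1 ('b'): freq=3, skip
  Position 2 ('b'): freq=3, skip
  Position 3 ('d'): freq=2, skip
  Position 4 ('b'): freq=3, skip
  Position 5 ('d'): freq=2, skip
  Position 6 ('e'): freq=3, skip
  Position 7 ('c'): unique! => answer = 7

7


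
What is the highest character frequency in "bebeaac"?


Input: bebeaac
Character counts:
  'a': 2
  'b': 2
  'c': 1
  'e': 2
Maximum frequency: 2

2


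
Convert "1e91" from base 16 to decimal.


Input: "1e91" in base 16
Positional expansion:
  Digit '1' (value 1) x 16^3 = 4096
  Digit 'e' (value 14) x 16^2 = 3584
  Digit '9' (value 9) x 16^1 = 144
  Digit '1' (value 1) x 16^0 = 1
Sum = 7825

7825


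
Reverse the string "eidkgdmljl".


Input: eidkgdmljl
Reading characters right to left:
  Position 9: 'l'
  Position 8: 'j'
  Position 7: 'l'
  Position 6: 'm'
  Position 5: 'd'
  Position 4: 'g'
  Position 3: 'k'
  Position 2: 'd'
  Position 1: 'i'
  Position 0: 'e'
Reversed: ljlmdgkdie

ljlmdgkdie


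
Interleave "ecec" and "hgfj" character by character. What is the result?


Interleaving "ecec" and "hgfj":
  Position 0: 'e' from first, 'h' from second => "eh"
  Position 1: 'c' from first, 'g' from second => "cg"
  Position 2: 'e' from first, 'f' from second => "ef"
  Position 3: 'c' from first, 'j' from second => "cj"
Result: ehcgefcj

ehcgefcj


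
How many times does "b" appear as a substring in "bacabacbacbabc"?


Searching for "b" in "bacabacbacbabc"
Scanning each position:
  Position 0: "b" => MATCH
  Position 1: "a" => no
  Position 2: "c" => no
  Position 3: "a" => no
  Position 4: "b" => MATCH
  Position 5: "a" => no
  Position 6: "c" => no
  Position 7: "b" => MATCH
  Position 8: "a" => no
  Position 9: "c" => no
  Position 10: "b" => MATCH
  Position 11: "a" => no
  Position 12: "b" => MATCH
  Position 13: "c" => no
Total occurrences: 5

5


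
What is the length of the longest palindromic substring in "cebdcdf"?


Input: "cebdcdf"
Checking substrings for palindromes:
  [3:6] "dcd" (len 3) => palindrome
Longest palindromic substring: "dcd" with length 3

3


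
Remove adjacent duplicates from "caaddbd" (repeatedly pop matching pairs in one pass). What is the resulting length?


Input: caaddbd
Stack-based adjacent duplicate removal:
  Read 'c': push. Stack: c
  Read 'a': push. Stack: ca
  Read 'a': matches stack top 'a' => pop. Stack: c
  Read 'd': push. Stack: cd
  Read 'd': matches stack top 'd' => pop. Stack: c
  Read 'b': push. Stack: cb
  Read 'd': push. Stack: cbd
Final stack: "cbd" (length 3)

3


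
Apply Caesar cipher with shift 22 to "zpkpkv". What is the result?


Caesar cipher: shift "zpkpkv" by 22
  'z' (pos 25) + 22 = pos 21 = 'v'
  'p' (pos 15) + 22 = pos 11 = 'l'
  'k' (pos 10) + 22 = pos 6 = 'g'
  'p' (pos 15) + 22 = pos 11 = 'l'
  'k' (pos 10) + 22 = pos 6 = 'g'
  'v' (pos 21) + 22 = pos 17 = 'r'
Result: vlglgr

vlglgr


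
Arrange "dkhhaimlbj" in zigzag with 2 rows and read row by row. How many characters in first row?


Zigzag "dkhhaimlbj" into 2 rows:
Placing characters:
  'd' => row 0
  'k' => row 1
  'h' => row 0
  'h' => row 1
  'a' => row 0
  'i' => row 1
  'm' => row 0
  'l' => row 1
  'b' => row 0
  'j' => row 1
Rows:
  Row 0: "dhamb"
  Row 1: "khilj"
First row length: 5

5


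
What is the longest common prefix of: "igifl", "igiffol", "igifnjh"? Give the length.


Words: igifl, igiffol, igifnjh
  Position 0: all 'i' => match
  Position 1: all 'g' => match
  Position 2: all 'i' => match
  Position 3: all 'f' => match
  Position 4: ('l', 'f', 'n') => mismatch, stop
LCP = "igif" (length 4)

4


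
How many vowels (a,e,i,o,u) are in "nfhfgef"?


Input: nfhfgef
Checking each character:
  'n' at position 0: consonant
  'f' at position 1: consonant
  'h' at position 2: consonant
  'f' at position 3: consonant
  'g' at position 4: consonant
  'e' at position 5: vowel (running total: 1)
  'f' at position 6: consonant
Total vowels: 1

1


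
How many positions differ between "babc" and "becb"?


Comparing "babc" and "becb" position by position:
  Position 0: 'b' vs 'b' => same
  Position 1: 'a' vs 'e' => DIFFER
  Position 2: 'b' vs 'c' => DIFFER
  Position 3: 'c' vs 'b' => DIFFER
Positions that differ: 3

3


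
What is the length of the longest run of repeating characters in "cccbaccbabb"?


Input: "cccbaccbabb"
Scanning for longest run:
  Position 1 ('c'): continues run of 'c', length=2
  Position 2 ('c'): continues run of 'c', length=3
  Position 3 ('b'): new char, reset run to 1
  Position 4 ('a'): new char, reset run to 1
  Position 5 ('c'): new char, reset run to 1
  Position 6 ('c'): continues run of 'c', length=2
  Position 7 ('b'): new char, reset run to 1
  Position 8 ('a'): new char, reset run to 1
  Position 9 ('b'): new char, reset run to 1
  Position 10 ('b'): continues run of 'b', length=2
Longest run: 'c' with length 3

3


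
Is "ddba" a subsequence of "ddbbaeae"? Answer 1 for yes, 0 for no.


Check if "ddba" is a subsequence of "ddbbaeae"
Greedy scan:
  Position 0 ('d'): matches sub[0] = 'd'
  Position 1 ('d'): matches sub[1] = 'd'
  Position 2 ('b'): matches sub[2] = 'b'
  Position 3 ('b'): no match needed
  Position 4 ('a'): matches sub[3] = 'a'
  Position 5 ('e'): no match needed
  Position 6 ('a'): no match needed
  Position 7 ('e'): no match needed
All 4 characters matched => is a subsequence

1


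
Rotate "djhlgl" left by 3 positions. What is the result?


Input: "djhlgl", rotate left by 3
First 3 characters: "djh"
Remaining characters: "lgl"
Concatenate remaining + first: "lgl" + "djh" = "lgldjh"

lgldjh


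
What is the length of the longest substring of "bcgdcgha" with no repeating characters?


Input: "bcgdcgha"
Sliding window (track last position of each char):
  Position 0 ('b'): window [0,0] length 1 -- new best
  Position 1 ('c'): window [0,1] length 2 -- new best
  Position 2 ('g'): window [0,2] length 3 -- new best
  Position 3 ('d'): window [0,3] length 4 -- new best
  Position 4 ('c'): repeat (last at 1), move window start to 2
  Position 4 ('c'): window [2,4] length 3
  Position 5 ('g'): repeat (last at 2), move window start to 3
  Position 5 ('g'): window [3,5] length 3
  Position 6 ('h'): window [3,6] length 4
  Position 7 ('a'): window [3,7] length 5 -- new best
Longest substring with no repeats: "dcgha" with length 5

5


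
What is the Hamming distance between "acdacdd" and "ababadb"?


Comparing "acdacdd" and "ababadb" position by position:
  Position 0: 'a' vs 'a' => same
  Position 1: 'c' vs 'b' => differ
  Position 2: 'd' vs 'a' => differ
  Position 3: 'a' vs 'b' => differ
  Position 4: 'c' vs 'a' => differ
  Position 5: 'd' vs 'd' => same
  Position 6: 'd' vs 'b' => differ
Total differences (Hamming distance): 5

5


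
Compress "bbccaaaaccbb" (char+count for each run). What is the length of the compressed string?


Input: bbccaaaaccbb
Runs:
  'b' x 2 => "b2"
  'c' x 2 => "c2"
  'a' x 4 => "a4"
  'c' x 2 => "c2"
  'b' x 2 => "b2"
Compressed: "b2c2a4c2b2"
Compressed length: 10

10


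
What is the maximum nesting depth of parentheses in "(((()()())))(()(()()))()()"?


Input: "(((()()())))(()(()()))()()"
Tracking depth:
  Position 0 '(': depth becomes 1
  Position 1 '(': depth becomes 2
  Position 2 '(': depth becomes 3
  Position 3 '(': depth becomes 4
  Position 4 ')': depth becomes 3
  Position 5 '(': depth becomes 4
  Position 6 ')': depth becomes 3
  Position 7 '(': depth becomes 4
  Position 8 ')': depth becomes 3
  Position 9 ')': depth becomes 2
  Position 10 ')': depth becomes 1
  Position 11 ')': depth becomes 0
  Position 12 '(': depth becomes 1
  Position 13 '(': depth becomes 2
  Position 14 ')': depth becomes 1
  Position 15 '(': depth becomes 2
  Position 16 '(': depth becomes 3
  Position 17 ')': depth becomes 2
  Position 18 '(': depth becomes 3
  Position 19 ')': depth becomes 2
  Position 20 ')': depth becomes 1
  Position 21 ')': depth becomes 0
  Position 22 '(': depth becomes 1
  Position 23 ')': depth becomes 0
  Position 24 '(': depth becomes 1
  Position 25 ')': depth becomes 0
Maximum depth reached: 4

4


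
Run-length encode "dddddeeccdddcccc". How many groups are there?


Input: dddddeeccdddcccc
Scanning for consecutive runs:
  Group 1: 'd' x 5 (positions 0-4)
  Group 2: 'e' x 2 (positions 5-6)
  Group 3: 'c' x 2 (positions 7-8)
  Group 4: 'd' x 3 (positions 9-11)
  Group 5: 'c' x 4 (positions 12-15)
Total groups: 5

5


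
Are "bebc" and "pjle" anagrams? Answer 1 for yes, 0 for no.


Strings: "bebc", "pjle"
Sorted first:  bbce
Sorted second: ejlp
Differ at position 0: 'b' vs 'e' => not anagrams

0


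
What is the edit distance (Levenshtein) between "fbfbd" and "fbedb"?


Computing edit distance: "fbfbd" -> "fbedb"
DP table:
           f    b    e    d    b
      0    1    2    3    4    5
  f   1    0    1    2    3    4
  b   2    1    0    1    2    3
  f   3    2    1    1    2    3
  b   4    3    2    2    2    2
  d   5    4    3    3    2    3
Edit distance = dp[5][5] = 3

3


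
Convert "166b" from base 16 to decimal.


Input: "166b" in base 16
Positional expansion:
  Digit '1' (value 1) x 16^3 = 4096
  Digit '6' (value 6) x 16^2 = 1536
  Digit '6' (value 6) x 16^1 = 96
  Digit 'b' (value 11) x 16^0 = 11
Sum = 5739

5739


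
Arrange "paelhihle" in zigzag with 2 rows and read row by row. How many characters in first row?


Zigzag "paelhihle" into 2 rows:
Placing characters:
  'p' => row 0
  'a' => row 1
  'e' => row 0
  'l' => row 1
  'h' => row 0
  'i' => row 1
  'h' => row 0
  'l' => row 1
  'e' => row 0
Rows:
  Row 0: "pehhe"
  Row 1: "alil"
First row length: 5

5


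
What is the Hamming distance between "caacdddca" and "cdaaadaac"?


Comparing "caacdddca" and "cdaaadaac" position by position:
  Position 0: 'c' vs 'c' => same
  Position 1: 'a' vs 'd' => differ
  Position 2: 'a' vs 'a' => same
  Position 3: 'c' vs 'a' => differ
  Position 4: 'd' vs 'a' => differ
  Position 5: 'd' vs 'd' => same
  Position 6: 'd' vs 'a' => differ
  Position 7: 'c' vs 'a' => differ
  Position 8: 'a' vs 'c' => differ
Total differences (Hamming distance): 6

6


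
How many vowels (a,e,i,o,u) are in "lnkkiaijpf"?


Input: lnkkiaijpf
Checking each character:
  'l' at position 0: consonant
  'n' at position 1: consonant
  'k' at position 2: consonant
  'k' at position 3: consonant
  'i' at position 4: vowel (running total: 1)
  'a' at position 5: vowel (running total: 2)
  'i' at position 6: vowel (running total: 3)
  'j' at position 7: consonant
  'p' at position 8: consonant
  'f' at position 9: consonant
Total vowels: 3

3


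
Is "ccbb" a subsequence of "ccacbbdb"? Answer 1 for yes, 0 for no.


Check if "ccbb" is a subsequence of "ccacbbdb"
Greedy scan:
  Position 0 ('c'): matches sub[0] = 'c'
  Position 1 ('c'): matches sub[1] = 'c'
  Position 2 ('a'): no match needed
  Position 3 ('c'): no match needed
  Position 4 ('b'): matches sub[2] = 'b'
  Position 5 ('b'): matches sub[3] = 'b'
  Position 6 ('d'): no match needed
  Position 7 ('b'): no match needed
All 4 characters matched => is a subsequence

1


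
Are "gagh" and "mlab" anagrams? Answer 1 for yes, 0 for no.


Strings: "gagh", "mlab"
Sorted first:  aggh
Sorted second: ablm
Differ at position 1: 'g' vs 'b' => not anagrams

0


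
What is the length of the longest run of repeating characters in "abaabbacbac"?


Input: "abaabbacbac"
Scanning for longest run:
  Position 1 ('b'): new char, reset run to 1
  Position 2 ('a'): new char, reset run to 1
  Position 3 ('a'): continues run of 'a', length=2
  Position 4 ('b'): new char, reset run to 1
  Position 5 ('b'): continues run of 'b', length=2
  Position 6 ('a'): new char, reset run to 1
  Position 7 ('c'): new char, reset run to 1
  Position 8 ('b'): new char, reset run to 1
  Position 9 ('a'): new char, reset run to 1
  Position 10 ('c'): new char, reset run to 1
Longest run: 'a' with length 2

2


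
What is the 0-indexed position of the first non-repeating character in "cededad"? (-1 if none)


Input: cededad
Character frequencies:
  'a': 1
  'c': 1
  'd': 3
  'e': 2
Scanning left to right for freq == 1:
  Position 0 ('c'): unique! => answer = 0

0


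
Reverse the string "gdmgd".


Input: gdmgd
Reading characters right to left:
  Position 4: 'd'
  Position 3: 'g'
  Position 2: 'm'
  Position 1: 'd'
  Position 0: 'g'
Reversed: dgmdg

dgmdg


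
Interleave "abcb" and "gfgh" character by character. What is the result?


Interleaving "abcb" and "gfgh":
  Position 0: 'a' from first, 'g' from second => "ag"
  Position 1: 'b' from first, 'f' from second => "bf"
  Position 2: 'c' from first, 'g' from second => "cg"
  Position 3: 'b' from first, 'h' from second => "bh"
Result: agbfcgbh

agbfcgbh


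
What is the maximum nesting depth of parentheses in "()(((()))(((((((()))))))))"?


Input: "()(((()))(((((((()))))))))"
Tracking depth:
  Position 0 '(': depth becomes 1
  Position 1 ')': depth becomes 0
  Position 2 '(': depth becomes 1
  Position 3 '(': depth becomes 2
  Position 4 '(': depth becomes 3
  Position 5 '(': depth becomes 4
  Position 6 ')': depth becomes 3
  Position 7 ')': depth becomes 2
  Position 8 ')': depth becomes 1
  Position 9 '(': depth becomes 2
  Position 10 '(': depth becomes 3
  Position 11 '(': depth becomes 4
  Position 12 '(': depth becomes 5
  Position 13 '(': depth becomes 6
  Position 14 '(': depth becomes 7
  Position 15 '(': depth becomes 8
  Position 16 '(': depth becomes 9
  Position 17 ')': depth becomes 8
  Position 18 ')': depth becomes 7
  Position 19 ')': depth becomes 6
  Position 20 ')': depth becomes 5
  Position 21 ')': depth becomes 4
  Position 22 ')': depth becomes 3
  Position 23 ')': depth becomes 2
  Position 24 ')': depth becomes 1
  Position 25 ')': depth becomes 0
Maximum depth reached: 9

9


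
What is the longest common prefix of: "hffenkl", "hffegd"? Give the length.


Words: hffenkl, hffegd
  Position 0: all 'h' => match
  Position 1: all 'f' => match
  Position 2: all 'f' => match
  Position 3: all 'e' => match
  Position 4: ('n', 'g') => mismatch, stop
LCP = "hffe" (length 4)

4


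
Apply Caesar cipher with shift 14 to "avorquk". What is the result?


Caesar cipher: shift "avorquk" by 14
  'a' (pos 0) + 14 = pos 14 = 'o'
  'v' (pos 21) + 14 = pos 9 = 'j'
  'o' (pos 14) + 14 = pos 2 = 'c'
  'r' (pos 17) + 14 = pos 5 = 'f'
  'q' (pos 16) + 14 = pos 4 = 'e'
  'u' (pos 20) + 14 = pos 8 = 'i'
  'k' (pos 10) + 14 = pos 24 = 'y'
Result: ojcfeiy

ojcfeiy


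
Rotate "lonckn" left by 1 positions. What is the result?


Input: "lonckn", rotate left by 1
First 1 characters: "l"
Remaining characters: "onckn"
Concatenate remaining + first: "onckn" + "l" = "oncknl"

oncknl


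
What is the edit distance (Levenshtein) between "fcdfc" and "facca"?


Computing edit distance: "fcdfc" -> "facca"
DP table:
           f    a    c    c    a
      0    1    2    3    4    5
  f   1    0    1    2    3    4
  c   2    1    1    1    2    3
  d   3    2    2    2    2    3
  f   4    3    3    3    3    3
  c   5    4    4    3    3    4
Edit distance = dp[5][5] = 4

4


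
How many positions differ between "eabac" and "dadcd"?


Comparing "eabac" and "dadcd" position by position:
  Position 0: 'e' vs 'd' => DIFFER
  Position 1: 'a' vs 'a' => same
  Position 2: 'b' vs 'd' => DIFFER
  Position 3: 'a' vs 'c' => DIFFER
  Position 4: 'c' vs 'd' => DIFFER
Positions that differ: 4

4


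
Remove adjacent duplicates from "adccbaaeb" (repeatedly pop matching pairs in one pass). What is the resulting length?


Input: adccbaaeb
Stack-based adjacent duplicate removal:
  Read 'a': push. Stack: a
  Read 'd': push. Stack: ad
  Read 'c': push. Stack: adc
  Read 'c': matches stack top 'c' => pop. Stack: ad
  Read 'b': push. Stack: adb
  Read 'a': push. Stack: adba
  Read 'a': matches stack top 'a' => pop. Stack: adb
  Read 'e': push. Stack: adbe
  Read 'b': push. Stack: adbeb
Final stack: "adbeb" (length 5)

5


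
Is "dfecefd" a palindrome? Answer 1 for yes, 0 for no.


Input: dfecefd
Reversed: dfecefd
  Compare pos 0 ('d') with pos 6 ('d'): match
  Compare pos 1 ('f') with pos 5 ('f'): match
  Compare pos 2 ('e') with pos 4 ('e'): match
Result: palindrome

1


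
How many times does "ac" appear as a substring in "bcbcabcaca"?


Searching for "ac" in "bcbcabcaca"
Scanning each position:
  Position 0: "bc" => no
  Position 1: "cb" => no
  Position 2: "bc" => no
  Position 3: "ca" => no
  Position 4: "ab" => no
  Position 5: "bc" => no
  Position 6: "ca" => no
  Position 7: "ac" => MATCH
  Position 8: "ca" => no
Total occurrences: 1

1


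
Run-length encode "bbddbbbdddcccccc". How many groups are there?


Input: bbddbbbdddcccccc
Scanning for consecutive runs:
  Group 1: 'b' x 2 (positions 0-1)
  Group 2: 'd' x 2 (positions 2-3)
  Group 3: 'b' x 3 (positions 4-6)
  Group 4: 'd' x 3 (positions 7-9)
  Group 5: 'c' x 6 (positions 10-15)
Total groups: 5

5


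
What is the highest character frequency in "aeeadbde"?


Input: aeeadbde
Character counts:
  'a': 2
  'b': 1
  'd': 2
  'e': 3
Maximum frequency: 3

3


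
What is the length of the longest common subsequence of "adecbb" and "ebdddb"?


LCS of "adecbb" and "ebdddb"
DP table:
           e    b    d    d    d    b
      0    0    0    0    0    0    0
  a   0    0    0    0    0    0    0
  d   0    0    0    1    1    1    1
  e   0    1    1    1    1    1    1
  c   0    1    1    1    1    1    1
  b   0    1    2    2    2    2    2
  b   0    1    2    2    2    2    3
LCS length = dp[6][6] = 3

3


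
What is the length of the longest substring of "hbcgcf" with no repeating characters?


Input: "hbcgcf"
Sliding window (track last position of each char):
  Position 0 ('h'): window [0,0] length 1 -- new best
  Position 1 ('b'): window [0,1] length 2 -- new best
  Position 2 ('c'): window [0,2] length 3 -- new best
  Position 3 ('g'): window [0,3] length 4 -- new best
  Position 4 ('c'): repeat (last at 2), move window start to 3
  Position 4 ('c'): window [3,4] length 2
  Position 5 ('f'): window [3,5] length 3
Longest substring with no repeats: "hbcg" with length 4

4
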